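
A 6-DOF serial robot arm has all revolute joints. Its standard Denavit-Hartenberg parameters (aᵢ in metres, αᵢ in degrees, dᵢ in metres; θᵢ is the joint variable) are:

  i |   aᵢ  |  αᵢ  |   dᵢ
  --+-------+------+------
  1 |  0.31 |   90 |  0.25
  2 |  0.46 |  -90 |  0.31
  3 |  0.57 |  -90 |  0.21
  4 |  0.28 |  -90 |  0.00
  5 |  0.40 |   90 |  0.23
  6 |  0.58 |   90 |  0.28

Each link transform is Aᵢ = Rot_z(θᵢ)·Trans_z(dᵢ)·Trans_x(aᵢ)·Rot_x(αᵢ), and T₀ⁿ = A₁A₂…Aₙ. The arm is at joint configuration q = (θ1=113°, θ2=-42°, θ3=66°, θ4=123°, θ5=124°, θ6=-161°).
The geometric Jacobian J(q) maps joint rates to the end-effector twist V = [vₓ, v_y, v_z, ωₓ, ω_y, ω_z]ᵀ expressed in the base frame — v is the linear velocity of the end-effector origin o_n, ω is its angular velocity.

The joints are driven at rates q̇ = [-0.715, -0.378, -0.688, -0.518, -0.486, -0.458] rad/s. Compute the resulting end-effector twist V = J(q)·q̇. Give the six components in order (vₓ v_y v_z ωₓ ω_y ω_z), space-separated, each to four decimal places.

0.5308 -0.2568 -0.1167 -0.7428 -0.3814 -1.5136

o_n = [-0.0986, 0.5666, -0.3340]
J₁: ẑ×o_n = [-0.5666, -0.0986, 0.0000], ω = ẑ
J2: z=[0.9205, 0.3907, 0.0000] o=[-0.1211, 0.2854, 0.2500] → [-0.2282, 0.5376, 0.2501, 0.9205, 0.3907, 0.0000]
J3: z=[-0.2615, 0.6159, 0.7431] o=[0.0307, 0.7212, -0.0578] → [-0.0552, -0.1683, 0.1201, -0.2615, 0.6159, 0.7431]
J4: z=[-0.1091, -0.7839, 0.6113] o=[-0.5709, 0.8056, -0.0569] → [0.3634, 0.2584, 0.3963, -0.1091, -0.7839, 0.6113]
J5: z=[0.6619, 0.4015, 0.6330] o=[-0.3632, 0.6730, -0.1899] → [0.0095, 0.2629, -0.1767, 0.6619, 0.4015, 0.6330]
J6: z=[0.6758, 0.0456, -0.7356] o=[-0.3407, 1.1312, -0.1407] → [-0.4242, -0.0474, -0.3927, 0.6758, 0.0456, -0.7356]
V = J·q̇ = [0.5308, -0.2568, -0.1167, -0.7428, -0.3814, -1.5136]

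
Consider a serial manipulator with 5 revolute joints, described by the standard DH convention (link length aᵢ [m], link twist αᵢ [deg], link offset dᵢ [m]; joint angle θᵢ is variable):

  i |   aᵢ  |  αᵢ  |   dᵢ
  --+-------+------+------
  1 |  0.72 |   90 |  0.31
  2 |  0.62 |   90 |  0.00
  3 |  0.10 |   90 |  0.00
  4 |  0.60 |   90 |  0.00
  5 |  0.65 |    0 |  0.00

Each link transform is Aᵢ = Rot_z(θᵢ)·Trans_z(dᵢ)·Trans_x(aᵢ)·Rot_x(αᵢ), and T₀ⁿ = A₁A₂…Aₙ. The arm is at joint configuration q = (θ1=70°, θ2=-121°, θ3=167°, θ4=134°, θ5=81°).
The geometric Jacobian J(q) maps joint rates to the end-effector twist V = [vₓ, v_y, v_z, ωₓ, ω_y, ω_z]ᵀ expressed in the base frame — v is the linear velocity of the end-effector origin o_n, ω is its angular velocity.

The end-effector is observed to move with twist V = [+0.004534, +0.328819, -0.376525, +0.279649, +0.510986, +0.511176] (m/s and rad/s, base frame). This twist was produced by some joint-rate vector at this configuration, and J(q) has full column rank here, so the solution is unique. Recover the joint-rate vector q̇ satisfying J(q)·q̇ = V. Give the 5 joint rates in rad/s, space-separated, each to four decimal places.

0.8350 0.0200 -0.6930 0.0620 0.0470

o_n = [0.4030, -0.4668, -0.4089]
J₁: ẑ×o_n = [0.4668, 0.4030, -0.0000], ω = ẑ
J2: z=[0.9397, -0.3420, 0.0000] o=[0.2463, 0.6766, 0.3100] → [0.2459, 0.6755, -1.0208, 0.9397, -0.3420, 0.0000]
J3: z=[-0.2932, -0.8055, 0.5150] o=[0.1370, 0.3765, -0.2214] → [0.5853, 0.0821, 0.4615, -0.2932, -0.8055, 0.5150]
J4: z=[0.8760, -0.4421, -0.1928] o=[0.1753, 0.4160, -0.1379] → [-0.0504, 0.1934, -0.6726, 0.8760, -0.4421, -0.1928]
J5: z=[0.0719, -0.2757, 0.9586] o=[-0.1108, -0.0962, -0.2637] → [0.3953, 0.5030, 0.1150, 0.0719, -0.2757, 0.9586]
q̇ = J⁺·V = [0.8350, 0.0200, -0.6930, 0.0620, 0.0470]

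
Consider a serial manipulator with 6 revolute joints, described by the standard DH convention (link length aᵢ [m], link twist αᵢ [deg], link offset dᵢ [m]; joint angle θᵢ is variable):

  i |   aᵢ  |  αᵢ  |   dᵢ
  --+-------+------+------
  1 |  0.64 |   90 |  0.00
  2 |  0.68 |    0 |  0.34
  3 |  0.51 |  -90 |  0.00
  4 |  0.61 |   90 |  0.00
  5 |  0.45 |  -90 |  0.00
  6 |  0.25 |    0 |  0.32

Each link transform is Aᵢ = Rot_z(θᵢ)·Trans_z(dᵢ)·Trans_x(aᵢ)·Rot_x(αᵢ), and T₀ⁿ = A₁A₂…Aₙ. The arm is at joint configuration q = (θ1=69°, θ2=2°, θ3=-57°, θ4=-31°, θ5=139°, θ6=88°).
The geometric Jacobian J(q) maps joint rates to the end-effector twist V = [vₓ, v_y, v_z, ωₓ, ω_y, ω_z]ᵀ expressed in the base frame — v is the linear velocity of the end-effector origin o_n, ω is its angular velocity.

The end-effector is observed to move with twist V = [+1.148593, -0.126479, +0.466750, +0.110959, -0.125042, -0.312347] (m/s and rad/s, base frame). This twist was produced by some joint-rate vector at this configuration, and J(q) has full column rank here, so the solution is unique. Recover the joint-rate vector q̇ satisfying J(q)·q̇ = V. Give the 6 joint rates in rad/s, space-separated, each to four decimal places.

o_n = [0.7745, 1.5891, -0.5032]
J₁: ẑ×o_n = [-1.5891, 0.7745, 0.0000], ω = ẑ
J2: z=[0.9336, -0.3584, 0.0000] o=[0.2294, 0.5975, 0.0000] → [0.1803, 0.4697, 1.1211, 0.9336, -0.3584, 0.0000]
J3: z=[0.9336, -0.3584, 0.0000] o=[0.7903, 1.1101, 0.0237] → [0.1888, 0.4919, 0.4415, 0.9336, -0.3584, 0.0000]
J4: z=[0.2936, 0.7647, 0.5736] o=[0.8951, 1.3832, -0.3940] → [-0.2016, -0.0372, 0.1527, 0.2936, 0.7647, 0.5736]
J5: z=[0.6944, -0.5830, 0.4219] o=[1.2959, 1.5506, -0.8223] → [-0.2023, -0.4416, -0.2773, 0.6944, -0.5830, 0.4219]
J6: z=[-0.6526, -0.7572, 0.0278] o=[1.1595, 1.6832, -0.4145] → [0.0697, -0.0685, -0.2301, -0.6526, -0.7572, 0.0278]
q̇ = J⁺·V = [-0.6640, 0.2200, 0.4850, 0.7960, -0.3060, 0.8710]

-0.6640 0.2200 0.4850 0.7960 -0.3060 0.8710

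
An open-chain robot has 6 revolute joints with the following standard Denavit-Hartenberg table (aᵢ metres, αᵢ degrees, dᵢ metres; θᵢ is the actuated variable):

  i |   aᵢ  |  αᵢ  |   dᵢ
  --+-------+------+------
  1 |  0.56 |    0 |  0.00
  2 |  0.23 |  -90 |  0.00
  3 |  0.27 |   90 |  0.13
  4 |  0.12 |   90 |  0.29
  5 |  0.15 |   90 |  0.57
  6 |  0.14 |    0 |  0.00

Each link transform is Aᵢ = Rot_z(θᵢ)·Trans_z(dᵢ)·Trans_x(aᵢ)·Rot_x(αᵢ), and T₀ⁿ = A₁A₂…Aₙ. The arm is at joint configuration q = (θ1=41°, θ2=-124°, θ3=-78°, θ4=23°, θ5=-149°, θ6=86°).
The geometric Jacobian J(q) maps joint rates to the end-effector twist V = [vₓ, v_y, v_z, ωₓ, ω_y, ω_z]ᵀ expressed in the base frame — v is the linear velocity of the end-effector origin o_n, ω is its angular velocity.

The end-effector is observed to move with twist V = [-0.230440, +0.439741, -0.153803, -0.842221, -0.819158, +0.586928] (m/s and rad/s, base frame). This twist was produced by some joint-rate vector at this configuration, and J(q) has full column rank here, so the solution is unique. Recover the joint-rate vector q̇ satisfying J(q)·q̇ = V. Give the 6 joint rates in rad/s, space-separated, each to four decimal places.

o_n = [-0.0865, 0.1665, 0.5633]
J₁: ẑ×o_n = [-0.1665, -0.0865, 0.0000], ω = ẑ
J2: z=[0.0000, 0.0000, 1.0000] o=[0.4226, 0.3674, 0.0000] → [0.2009, -0.5092, 0.0000, 0.0000, 0.0000, 1.0000]
J3: z=[0.9925, 0.1219, 0.0000] o=[0.4507, 0.1391, 0.0000] → [0.0686, -0.5591, 0.0926, 0.9925, 0.1219, 0.0000]
J4: z=[-0.1192, 0.9709, 0.2079] o=[0.5865, 0.0992, 0.2641] → [0.2765, -0.1043, 0.6454, -0.1192, 0.9709, 0.2079]
J5: z=[-0.9037, -0.1928, 0.3822] o=[0.6013, 0.3637, 0.4324] → [0.0502, -0.1447, 0.0456, -0.9037, -0.1928, 0.3822]
J6: z=[-0.3139, 0.9055, -0.2855] o=[0.0425, 0.1971, 0.5185] → [0.0318, 0.0509, 0.1265, -0.3139, 0.9055, -0.2855]
q̇ = J⁺·V = [0.6000, -0.3560, -0.7150, -0.0270, 0.3920, -0.6960]

0.6000 -0.3560 -0.7150 -0.0270 0.3920 -0.6960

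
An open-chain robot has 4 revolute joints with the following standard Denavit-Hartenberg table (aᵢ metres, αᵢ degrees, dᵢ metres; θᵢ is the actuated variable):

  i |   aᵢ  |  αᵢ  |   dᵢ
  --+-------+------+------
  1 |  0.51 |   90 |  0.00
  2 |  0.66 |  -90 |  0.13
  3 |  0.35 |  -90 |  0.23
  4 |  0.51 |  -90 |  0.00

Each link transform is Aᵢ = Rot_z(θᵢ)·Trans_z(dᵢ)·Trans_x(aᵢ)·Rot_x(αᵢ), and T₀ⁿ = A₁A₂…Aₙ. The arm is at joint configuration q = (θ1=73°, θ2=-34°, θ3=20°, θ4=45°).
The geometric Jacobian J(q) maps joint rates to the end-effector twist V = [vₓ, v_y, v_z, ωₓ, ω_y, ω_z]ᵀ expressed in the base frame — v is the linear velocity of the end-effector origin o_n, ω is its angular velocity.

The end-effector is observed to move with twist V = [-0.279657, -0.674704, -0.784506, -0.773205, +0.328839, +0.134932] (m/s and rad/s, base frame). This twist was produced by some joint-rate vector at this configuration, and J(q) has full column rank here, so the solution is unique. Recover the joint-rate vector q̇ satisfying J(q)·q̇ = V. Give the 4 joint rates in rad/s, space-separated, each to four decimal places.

o_n = [0.3415, 1.5036, -0.8508]
J₁: ẑ×o_n = [-1.5036, 0.3415, 0.0000], ω = ẑ
J2: z=[0.9563, -0.2924, 0.0000] o=[0.1491, 0.4877, 0.0000] → [0.2487, 0.8136, 1.0277, 0.9563, -0.2924, 0.0000]
J3: z=[0.1635, 0.5348, 0.8290] o=[0.4334, 0.9730, -0.3691] → [-0.6975, 0.0025, 0.1359, 0.1635, 0.5348, 0.8290]
J4: z=[-0.9815, 0.0036, 0.1913] o=[0.4363, 1.3917, -0.3623] → [-0.0231, -0.4976, -0.1095, -0.9815, 0.0036, 0.1913]
q̇ = J⁺·V = [-0.0310, -0.7820, 0.1870, 0.0570]

-0.0310 -0.7820 0.1870 0.0570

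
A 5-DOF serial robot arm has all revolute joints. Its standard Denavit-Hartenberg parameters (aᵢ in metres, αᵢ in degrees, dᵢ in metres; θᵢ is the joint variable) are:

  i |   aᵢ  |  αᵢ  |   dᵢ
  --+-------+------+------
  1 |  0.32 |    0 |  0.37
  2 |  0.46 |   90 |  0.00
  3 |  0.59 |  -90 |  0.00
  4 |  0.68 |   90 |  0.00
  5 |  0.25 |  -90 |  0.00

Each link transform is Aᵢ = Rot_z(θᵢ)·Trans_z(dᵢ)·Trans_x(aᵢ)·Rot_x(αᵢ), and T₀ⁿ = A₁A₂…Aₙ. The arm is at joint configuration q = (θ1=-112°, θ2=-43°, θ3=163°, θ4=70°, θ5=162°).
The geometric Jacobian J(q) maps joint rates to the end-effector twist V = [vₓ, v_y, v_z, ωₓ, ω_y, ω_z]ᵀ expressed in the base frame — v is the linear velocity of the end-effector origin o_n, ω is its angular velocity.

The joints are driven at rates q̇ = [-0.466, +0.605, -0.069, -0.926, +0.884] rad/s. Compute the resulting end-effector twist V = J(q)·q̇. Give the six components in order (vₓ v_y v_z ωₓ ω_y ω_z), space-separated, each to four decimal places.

0.0605 0.4155 0.3571 0.3760 0.4328 1.2674

o_n = [0.3018, -0.5586, 0.5128]
J₁: ẑ×o_n = [0.5586, 0.3018, -0.0000], ω = ẑ
J2: z=[0.0000, 0.0000, 1.0000] o=[-0.1199, -0.2967, 0.3700] → [0.2619, 0.4216, -0.0000, 0.0000, 0.0000, 1.0000]
J3: z=[-0.4226, 0.9063, 0.0000] o=[-0.5368, -0.4911, 0.3700] → [0.1295, 0.0604, -0.7315, -0.4226, 0.9063, 0.0000]
J4: z=[0.2650, 0.1236, -0.9563] o=[-0.0254, -0.2527, 0.5425] → [-0.2963, -0.3050, -0.1215, 0.2650, 0.1236, -0.9563]
J5: z=[0.6699, 0.6898, 0.2747] o=[0.4462, -0.7378, 0.6105] → [-0.1166, 0.0257, 0.2196, 0.6699, 0.6898, 0.2747]
V = J·q̇ = [0.0605, 0.4155, 0.3571, 0.3760, 0.4328, 1.2674]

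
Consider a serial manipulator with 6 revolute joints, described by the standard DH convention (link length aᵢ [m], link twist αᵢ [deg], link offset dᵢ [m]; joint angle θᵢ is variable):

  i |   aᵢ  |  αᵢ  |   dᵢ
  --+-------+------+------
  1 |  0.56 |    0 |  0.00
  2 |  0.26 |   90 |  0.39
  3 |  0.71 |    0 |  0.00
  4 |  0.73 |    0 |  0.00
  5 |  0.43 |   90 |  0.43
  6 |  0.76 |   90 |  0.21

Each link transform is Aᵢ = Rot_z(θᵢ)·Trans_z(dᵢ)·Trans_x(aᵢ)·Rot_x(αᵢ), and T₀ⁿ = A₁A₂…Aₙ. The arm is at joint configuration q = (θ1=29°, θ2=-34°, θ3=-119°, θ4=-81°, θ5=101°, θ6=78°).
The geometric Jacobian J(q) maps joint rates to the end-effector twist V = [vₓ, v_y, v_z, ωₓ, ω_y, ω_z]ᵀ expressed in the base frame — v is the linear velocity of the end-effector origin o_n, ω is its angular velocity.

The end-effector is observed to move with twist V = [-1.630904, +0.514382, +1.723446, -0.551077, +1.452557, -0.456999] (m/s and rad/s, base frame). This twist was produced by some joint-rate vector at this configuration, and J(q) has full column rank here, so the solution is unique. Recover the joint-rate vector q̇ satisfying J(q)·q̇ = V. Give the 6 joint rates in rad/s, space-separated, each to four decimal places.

-0.2690 -0.2950 -0.9340 0.2330 -0.6980 0.6840

o_n = [-0.6780, -0.8042, -0.5292]
J₁: ẑ×o_n = [0.8042, -0.6780, 0.0000], ω = ẑ
J2: z=[0.0000, 0.0000, 1.0000] o=[0.4898, 0.2715, 0.0000] → [1.0757, -1.1678, 0.0000, 0.0000, 0.0000, 1.0000]
J3: z=[-0.0872, -0.9962, 0.0000] o=[0.7488, 0.2488, 0.3900] → [0.9157, -0.0801, -1.3296, -0.0872, -0.9962, 0.0000]
J4: z=[-0.0872, -0.9962, 0.0000] o=[0.4059, 0.2788, -0.2310] → [0.2971, -0.0260, -0.9854, -0.0872, -0.9962, 0.0000]
J5: z=[-0.0872, -0.9962, 0.0000] o=[-0.2775, 0.3386, 0.0187] → [0.5458, -0.0478, -0.2994, -0.0872, -0.9962, 0.0000]
J6: z=[-0.9839, 0.0861, 0.1564] o=[-0.3820, -0.0839, -0.4060] → [0.1021, -0.1675, 0.7342, -0.9839, 0.0861, 0.1564]
q̇ = J⁺·V = [-0.2690, -0.2950, -0.9340, 0.2330, -0.6980, 0.6840]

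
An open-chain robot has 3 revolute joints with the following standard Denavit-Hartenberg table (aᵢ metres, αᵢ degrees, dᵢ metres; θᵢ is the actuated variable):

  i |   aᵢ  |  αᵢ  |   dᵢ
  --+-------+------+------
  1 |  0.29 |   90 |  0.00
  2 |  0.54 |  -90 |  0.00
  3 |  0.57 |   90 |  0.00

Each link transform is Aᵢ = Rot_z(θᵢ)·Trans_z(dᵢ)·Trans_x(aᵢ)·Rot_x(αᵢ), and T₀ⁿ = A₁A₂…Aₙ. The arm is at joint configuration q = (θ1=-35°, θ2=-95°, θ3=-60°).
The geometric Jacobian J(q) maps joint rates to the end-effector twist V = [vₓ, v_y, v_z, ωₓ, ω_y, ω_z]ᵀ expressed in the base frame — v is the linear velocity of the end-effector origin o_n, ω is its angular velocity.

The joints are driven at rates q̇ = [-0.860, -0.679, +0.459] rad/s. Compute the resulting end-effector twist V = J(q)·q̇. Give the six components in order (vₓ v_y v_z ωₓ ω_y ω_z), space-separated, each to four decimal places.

-0.8536 0.5284 -0.1769 0.7640 0.2939 -0.9000

o_n = [-0.1045, -0.5295, -0.8219]
J₁: ẑ×o_n = [0.5295, -0.1045, 0.0000], ω = ẑ
J2: z=[-0.5736, -0.8192, 0.0000] o=[0.2376, -0.1663, 0.0000] → [0.6732, -0.4714, -0.0719, -0.5736, -0.8192, 0.0000]
J3: z=[0.8160, -0.5714, -0.0872] o=[0.1990, -0.1393, -0.5379] → [0.1282, 0.2581, -0.4918, 0.8160, -0.5714, -0.0872]
V = J·q̇ = [-0.8536, 0.5284, -0.1769, 0.7640, 0.2939, -0.9000]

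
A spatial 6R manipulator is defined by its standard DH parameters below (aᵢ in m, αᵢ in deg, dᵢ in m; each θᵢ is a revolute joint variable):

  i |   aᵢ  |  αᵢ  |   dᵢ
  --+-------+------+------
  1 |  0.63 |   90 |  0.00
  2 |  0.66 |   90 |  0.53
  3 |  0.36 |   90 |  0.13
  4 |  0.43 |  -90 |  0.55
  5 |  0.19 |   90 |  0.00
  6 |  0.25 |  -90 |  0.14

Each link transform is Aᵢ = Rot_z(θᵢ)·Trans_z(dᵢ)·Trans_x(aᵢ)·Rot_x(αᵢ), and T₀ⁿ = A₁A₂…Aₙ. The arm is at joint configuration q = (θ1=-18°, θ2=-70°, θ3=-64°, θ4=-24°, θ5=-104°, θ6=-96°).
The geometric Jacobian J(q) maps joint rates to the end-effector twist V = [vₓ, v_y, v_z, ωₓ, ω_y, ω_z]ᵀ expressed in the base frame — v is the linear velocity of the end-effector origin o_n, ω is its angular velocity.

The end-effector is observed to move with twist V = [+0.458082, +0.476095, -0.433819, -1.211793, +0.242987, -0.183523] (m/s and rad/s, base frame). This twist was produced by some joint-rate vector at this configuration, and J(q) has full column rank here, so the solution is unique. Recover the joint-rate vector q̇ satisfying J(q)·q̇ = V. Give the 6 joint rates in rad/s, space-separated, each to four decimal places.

0.1050 0.5780 0.8290 0.2930 0.5190 -0.1290

o_n = [0.9300, -0.0839, -0.1838]
J₁: ẑ×o_n = [0.0839, 0.9300, -0.0000], ω = ẑ
J2: z=[-0.3090, -0.9511, 0.0000] o=[0.5992, -0.1947, 0.0000] → [0.1748, -0.0568, 0.2804, -0.3090, -0.9511, 0.0000]
J3: z=[-0.8937, 0.2904, -0.3420] o=[0.6501, -0.7685, -0.6202] → [0.3609, 0.2943, -0.6931, -0.8937, 0.2904, -0.3420]
J4: z=[-0.1569, 0.5119, 0.8446] o=[0.6852, -0.4397, -0.8130] → [0.0216, 0.3055, -0.1811, -0.1569, 0.5119, 0.8446]
J5: z=[-0.6455, 0.5941, -0.4800] o=[0.9203, 0.1087, -0.4504] → [0.0660, 0.1675, 0.1185, -0.6455, 0.5941, -0.4800]
J6: z=[-0.6873, -0.7259, 0.0258] o=[0.8571, 0.1745, -0.2838] → [-0.0659, 0.0706, 0.2306, -0.6873, -0.7259, 0.0258]
q̇ = J⁺·V = [0.1050, 0.5780, 0.8290, 0.2930, 0.5190, -0.1290]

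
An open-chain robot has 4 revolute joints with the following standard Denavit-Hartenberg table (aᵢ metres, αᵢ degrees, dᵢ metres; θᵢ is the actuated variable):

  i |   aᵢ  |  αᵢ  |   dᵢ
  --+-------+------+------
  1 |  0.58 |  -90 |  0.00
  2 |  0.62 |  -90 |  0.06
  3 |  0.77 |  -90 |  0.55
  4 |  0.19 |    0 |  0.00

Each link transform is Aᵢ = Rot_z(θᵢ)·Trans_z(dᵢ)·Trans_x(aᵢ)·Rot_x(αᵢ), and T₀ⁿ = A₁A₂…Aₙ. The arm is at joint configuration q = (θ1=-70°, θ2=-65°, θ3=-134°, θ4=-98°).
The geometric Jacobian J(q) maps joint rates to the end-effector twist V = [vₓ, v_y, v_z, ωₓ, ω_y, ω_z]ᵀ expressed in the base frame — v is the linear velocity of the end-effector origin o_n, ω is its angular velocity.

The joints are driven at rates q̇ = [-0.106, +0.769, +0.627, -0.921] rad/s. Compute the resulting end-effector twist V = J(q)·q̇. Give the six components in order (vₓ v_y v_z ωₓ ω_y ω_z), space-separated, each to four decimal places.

o_n = [1.0011, -1.0113, -0.2182]
J₁: ẑ×o_n = [1.0113, 1.0011, -0.0000], ω = ẑ
J2: z=[0.9397, 0.3420, 0.0000] o=[0.1984, -0.5450, 0.0000] → [-0.0746, 0.2050, -0.7127, 0.9397, 0.3420, 0.0000]
J3: z=[0.3100, -0.8517, -0.4226] o=[0.3444, -0.7707, 0.5619] → [0.5627, -0.0358, 0.4848, 0.3100, -0.8517, -0.4226]
J4: z=[0.7567, -0.0481, 0.6519] o=[0.9580, -0.8373, -0.1553] → [0.1165, 0.0757, -0.1296, 0.7567, -0.0481, 0.6519]
V = J·q̇ = [0.0809, -0.0406, -0.1248, 0.2200, -0.2267, -0.9714]

0.0809 -0.0406 -0.1248 0.2200 -0.2267 -0.9714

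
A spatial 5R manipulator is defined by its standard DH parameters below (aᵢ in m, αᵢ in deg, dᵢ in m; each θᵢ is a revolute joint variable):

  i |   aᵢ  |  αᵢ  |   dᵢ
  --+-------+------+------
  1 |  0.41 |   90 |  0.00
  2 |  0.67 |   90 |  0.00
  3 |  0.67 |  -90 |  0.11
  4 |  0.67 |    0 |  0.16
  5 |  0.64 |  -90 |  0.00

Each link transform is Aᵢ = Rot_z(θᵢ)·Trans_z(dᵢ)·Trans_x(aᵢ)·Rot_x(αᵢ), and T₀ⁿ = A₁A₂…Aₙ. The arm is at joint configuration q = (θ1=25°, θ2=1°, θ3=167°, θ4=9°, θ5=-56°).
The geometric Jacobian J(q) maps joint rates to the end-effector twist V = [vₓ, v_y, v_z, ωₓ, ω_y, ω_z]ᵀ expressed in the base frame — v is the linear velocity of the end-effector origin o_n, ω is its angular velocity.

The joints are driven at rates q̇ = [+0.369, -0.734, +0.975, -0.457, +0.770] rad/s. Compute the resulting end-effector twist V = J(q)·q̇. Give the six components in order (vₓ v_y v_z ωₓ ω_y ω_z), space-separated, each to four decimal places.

-1.2310 0.9970 0.6199 -0.4875 0.9191 -0.6071

o_n = [-0.5054, -0.5026, -0.4922]
J₁: ẑ×o_n = [0.5026, -0.5054, 0.0000], ω = ẑ
J2: z=[0.4226, -0.9063, 0.0000] o=[0.3716, 0.1733, 0.0000] → [0.4461, 0.2080, -1.0805, 0.4226, -0.9063, 0.0000]
J3: z=[0.0158, 0.0074, -0.9998] o=[0.9787, 0.4564, 0.0117] → [-0.9625, 1.4919, -0.0042, 0.0158, 0.0074, -0.9998]
J4: z=[-0.6156, 0.7880, -0.0039] o=[0.4526, 0.0447, -0.1097] → [-0.3036, -0.2317, 1.0919, -0.6156, 0.7880, -0.0039]
J5: z=[-0.6156, 0.7880, -0.0039] o=[-0.1690, -0.2373, -0.0168] → [-0.3757, -0.2914, 0.4285, -0.6156, 0.7880, -0.0039]
V = J·q̇ = [-1.2310, 0.9970, 0.6199, -0.4875, 0.9191, -0.6071]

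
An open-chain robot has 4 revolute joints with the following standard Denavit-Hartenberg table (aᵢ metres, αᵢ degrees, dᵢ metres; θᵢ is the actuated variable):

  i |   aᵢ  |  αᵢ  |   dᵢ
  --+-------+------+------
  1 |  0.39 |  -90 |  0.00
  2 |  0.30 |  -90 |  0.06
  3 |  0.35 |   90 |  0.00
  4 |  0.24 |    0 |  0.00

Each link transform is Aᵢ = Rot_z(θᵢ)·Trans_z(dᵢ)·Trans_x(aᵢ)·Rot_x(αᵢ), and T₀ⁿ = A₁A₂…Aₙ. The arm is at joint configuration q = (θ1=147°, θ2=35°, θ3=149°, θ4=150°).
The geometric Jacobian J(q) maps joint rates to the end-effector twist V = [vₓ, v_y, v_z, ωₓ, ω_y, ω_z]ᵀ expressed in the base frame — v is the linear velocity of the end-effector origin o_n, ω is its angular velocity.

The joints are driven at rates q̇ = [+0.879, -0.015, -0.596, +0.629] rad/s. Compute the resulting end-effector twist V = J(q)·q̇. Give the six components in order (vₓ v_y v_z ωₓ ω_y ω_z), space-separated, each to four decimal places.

o_n = [-0.3845, 0.2655, -0.2005]
J₁: ẑ×o_n = [-0.2655, -0.3845, 0.0000], ω = ẑ
J2: z=[-0.5446, -0.8387, 0.0000] o=[-0.3271, 0.2124, 0.0000] → [0.1681, -0.1092, -0.0771, -0.5446, -0.8387, 0.0000]
J3: z=[0.4810, -0.3124, -0.8192] o=[-0.5659, 0.2959, -0.1721] → [-0.0161, -0.1349, 0.0420, 0.4810, -0.3124, -0.8192]
J4: z=[0.1130, 0.9487, -0.2954] o=[-0.2616, 0.3133, 0.0000] → [-0.2043, 0.0590, 0.1113, 0.1130, 0.9487, -0.2954]
V = J·q̇ = [-0.3548, -0.2189, 0.0461, -0.2074, 0.7955, 1.1814]

-0.3548 -0.2189 0.0461 -0.2074 0.7955 1.1814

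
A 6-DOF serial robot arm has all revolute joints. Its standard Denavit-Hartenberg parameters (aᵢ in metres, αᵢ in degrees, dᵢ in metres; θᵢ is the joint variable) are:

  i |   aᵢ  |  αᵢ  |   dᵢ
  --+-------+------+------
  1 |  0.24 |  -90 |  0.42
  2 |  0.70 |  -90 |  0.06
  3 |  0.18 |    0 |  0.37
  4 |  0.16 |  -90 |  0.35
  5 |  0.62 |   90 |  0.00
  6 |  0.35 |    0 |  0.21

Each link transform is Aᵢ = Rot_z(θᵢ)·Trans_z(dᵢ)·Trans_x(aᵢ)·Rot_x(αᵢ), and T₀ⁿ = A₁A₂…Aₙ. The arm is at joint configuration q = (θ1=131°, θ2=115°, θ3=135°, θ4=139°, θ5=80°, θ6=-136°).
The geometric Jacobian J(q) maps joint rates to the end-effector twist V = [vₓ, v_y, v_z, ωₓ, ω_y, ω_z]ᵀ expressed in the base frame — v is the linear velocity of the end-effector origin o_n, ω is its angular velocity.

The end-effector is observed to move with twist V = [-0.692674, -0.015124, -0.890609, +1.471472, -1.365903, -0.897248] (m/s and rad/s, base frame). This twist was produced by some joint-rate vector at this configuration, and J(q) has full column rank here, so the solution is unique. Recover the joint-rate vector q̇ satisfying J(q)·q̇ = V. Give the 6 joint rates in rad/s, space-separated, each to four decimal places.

o_n = [-0.1097, -0.4520, 0.2600]
J₁: ẑ×o_n = [0.4520, -0.1097, 0.0000], ω = ẑ
J2: z=[-0.7547, -0.6561, 0.0000] o=[-0.1575, 0.1811, 0.4200] → [0.1050, -0.1208, 0.5092, -0.7547, -0.6561, 0.0000]
J3: z=[0.5946, -0.6840, 0.4226] o=[-0.0087, -0.0815, -0.2144] → [-0.1679, -0.3248, -0.2895, 0.5946, -0.6840, 0.4226]
J4: z=[0.5946, -0.6840, 0.4226] o=[0.2721, -0.2105, 0.0573] → [-0.0365, -0.2819, -0.4048, 0.5946, -0.6840, 0.4226]
J5: z=[0.3292, -0.2724, -0.9041] o=[0.3629, -0.5582, 0.1951] → [0.0783, 0.4059, -0.0938, 0.3292, -0.2724, -0.9041]
J6: z=[-0.6191, -0.7852, 0.0111] o=[-0.0792, -0.2134, -0.0697] → [-0.2562, 0.2038, 0.1238, -0.6191, -0.7852, 0.0111]
q̇ = J⁺·V = [-0.9830, -0.4590, 0.8810, 0.9120, 0.7470, 0.3020]

-0.9830 -0.4590 0.8810 0.9120 0.7470 0.3020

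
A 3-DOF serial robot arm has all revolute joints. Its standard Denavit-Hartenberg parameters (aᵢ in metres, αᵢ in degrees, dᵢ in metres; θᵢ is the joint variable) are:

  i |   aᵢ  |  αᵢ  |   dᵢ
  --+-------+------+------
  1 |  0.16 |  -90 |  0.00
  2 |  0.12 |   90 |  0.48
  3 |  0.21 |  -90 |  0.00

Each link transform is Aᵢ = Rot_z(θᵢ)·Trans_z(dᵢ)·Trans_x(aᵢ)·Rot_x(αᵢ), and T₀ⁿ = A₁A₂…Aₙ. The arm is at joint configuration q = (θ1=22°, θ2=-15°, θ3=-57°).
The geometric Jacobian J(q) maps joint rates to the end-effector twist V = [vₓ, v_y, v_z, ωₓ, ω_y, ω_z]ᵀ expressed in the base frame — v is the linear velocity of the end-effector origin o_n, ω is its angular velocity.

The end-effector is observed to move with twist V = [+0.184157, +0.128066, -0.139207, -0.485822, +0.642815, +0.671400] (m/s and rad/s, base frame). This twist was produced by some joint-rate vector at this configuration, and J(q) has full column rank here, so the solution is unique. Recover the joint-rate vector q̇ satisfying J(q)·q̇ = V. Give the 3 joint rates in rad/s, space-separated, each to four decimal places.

-0.1110 0.7780 0.8100

o_n = [0.2444, 0.4265, 0.0607]
J₁: ẑ×o_n = [-0.4265, 0.2444, 0.0000], ω = ẑ
J2: z=[-0.3746, 0.9272, 0.0000] o=[0.1483, 0.0599, 0.0000] → [0.0562, 0.0227, -0.2264, -0.3746, 0.9272, 0.0000]
J3: z=[-0.2400, -0.0970, 0.9659] o=[0.0760, 0.5484, 0.0311] → [0.1149, 0.1698, 0.0456, -0.2400, -0.0970, 0.9659]
q̇ = J⁺·V = [-0.1110, 0.7780, 0.8100]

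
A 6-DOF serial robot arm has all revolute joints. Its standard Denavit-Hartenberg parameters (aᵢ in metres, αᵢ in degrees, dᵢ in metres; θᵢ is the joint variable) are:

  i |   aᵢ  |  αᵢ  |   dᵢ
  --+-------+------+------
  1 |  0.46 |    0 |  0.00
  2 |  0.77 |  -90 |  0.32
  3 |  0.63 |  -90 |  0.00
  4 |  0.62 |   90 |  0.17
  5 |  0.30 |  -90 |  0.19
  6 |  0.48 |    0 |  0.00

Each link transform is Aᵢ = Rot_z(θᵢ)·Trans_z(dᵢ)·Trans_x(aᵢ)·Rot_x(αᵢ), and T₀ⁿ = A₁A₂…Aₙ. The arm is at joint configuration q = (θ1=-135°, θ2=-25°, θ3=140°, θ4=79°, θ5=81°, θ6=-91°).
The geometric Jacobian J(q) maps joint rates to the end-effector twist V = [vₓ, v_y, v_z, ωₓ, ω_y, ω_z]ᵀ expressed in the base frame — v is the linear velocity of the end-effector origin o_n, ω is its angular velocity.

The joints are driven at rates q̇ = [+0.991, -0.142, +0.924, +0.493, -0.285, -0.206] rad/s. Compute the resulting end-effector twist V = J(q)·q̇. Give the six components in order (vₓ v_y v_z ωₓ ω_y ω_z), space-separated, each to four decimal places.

o_n = [0.0664, 0.3766, -0.2384]
J₁: ẑ×o_n = [-0.3766, 0.0664, 0.0000], ω = ẑ
J2: z=[0.0000, 0.0000, 1.0000] o=[-0.3253, -0.3253, 0.0000] → [-0.7018, 0.3917, 0.0000, 0.0000, 0.0000, 1.0000]
J3: z=[0.3420, -0.9397, 0.0000] o=[-1.0488, -0.5886, 0.3200] → [0.5248, 0.1910, 1.3781, 0.3420, -0.9397, 0.0000]
J4: z=[0.6040, 0.2198, 0.7660] o=[-0.5953, -0.4236, -0.0850] → [-0.6467, 0.5996, 0.3378, 0.6040, 0.2198, 0.7660]
J5: z=[0.7719, 0.0779, -0.6310] o=[-0.6156, 0.2167, -0.0308] → [0.0847, -0.2701, 0.0703, 0.7719, 0.0779, -0.6310]
J6: z=[0.2904, -0.9261, 0.2410] o=[-0.2993, 0.3423, 0.0706] → [0.2779, 0.1779, 0.3486, 0.2904, -0.9261, 0.2410]
V = J·q̇ = [-0.1889, 0.5226, 1.3481, 0.3340, -0.5913, 1.3568]

-0.1889 0.5226 1.3481 0.3340 -0.5913 1.3568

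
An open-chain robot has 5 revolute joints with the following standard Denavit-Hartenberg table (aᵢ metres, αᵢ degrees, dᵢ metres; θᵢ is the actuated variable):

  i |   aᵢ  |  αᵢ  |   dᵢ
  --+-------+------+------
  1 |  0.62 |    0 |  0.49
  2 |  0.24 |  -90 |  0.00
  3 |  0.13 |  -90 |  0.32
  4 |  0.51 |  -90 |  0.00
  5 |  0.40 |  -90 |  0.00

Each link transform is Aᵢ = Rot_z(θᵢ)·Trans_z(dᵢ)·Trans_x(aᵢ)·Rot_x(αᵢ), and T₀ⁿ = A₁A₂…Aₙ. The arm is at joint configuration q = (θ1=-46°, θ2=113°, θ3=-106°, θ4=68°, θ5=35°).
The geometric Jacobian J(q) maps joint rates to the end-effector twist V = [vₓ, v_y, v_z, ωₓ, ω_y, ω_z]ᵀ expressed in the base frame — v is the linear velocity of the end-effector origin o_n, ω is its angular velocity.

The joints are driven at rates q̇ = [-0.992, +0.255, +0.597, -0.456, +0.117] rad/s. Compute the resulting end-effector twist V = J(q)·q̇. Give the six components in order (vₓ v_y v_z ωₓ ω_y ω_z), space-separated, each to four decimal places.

-0.7650 -0.5633 0.5249 -0.6688 -0.1598 -0.9670

o_n = [0.8109, -0.7191, 0.8534]
J₁: ẑ×o_n = [0.7191, 0.8109, -0.0000], ω = ẑ
J2: z=[0.0000, 0.0000, 1.0000] o=[0.4307, -0.4460, 0.4900] → [0.2731, 0.3802, -0.0000, 0.0000, 0.0000, 1.0000]
J3: z=[-0.9205, 0.3907, 0.0000] o=[0.5245, -0.2251, 0.4900] → [0.1420, 0.3345, 0.3429, -0.9205, 0.3907, 0.0000]
J4: z=[0.3756, 0.8848, 0.2756] o=[0.2159, -0.1330, 0.6150] → [0.3725, 0.0745, -0.7466, 0.3756, 0.8848, 0.2756]
J5: z=[0.4447, 0.0889, -0.8913] o=[0.6306, -0.3663, 0.7986] → [-0.3096, -0.1850, -0.1729, 0.4447, 0.0889, -0.8913]
V = J·q̇ = [-0.7650, -0.5633, 0.5249, -0.6688, -0.1598, -0.9670]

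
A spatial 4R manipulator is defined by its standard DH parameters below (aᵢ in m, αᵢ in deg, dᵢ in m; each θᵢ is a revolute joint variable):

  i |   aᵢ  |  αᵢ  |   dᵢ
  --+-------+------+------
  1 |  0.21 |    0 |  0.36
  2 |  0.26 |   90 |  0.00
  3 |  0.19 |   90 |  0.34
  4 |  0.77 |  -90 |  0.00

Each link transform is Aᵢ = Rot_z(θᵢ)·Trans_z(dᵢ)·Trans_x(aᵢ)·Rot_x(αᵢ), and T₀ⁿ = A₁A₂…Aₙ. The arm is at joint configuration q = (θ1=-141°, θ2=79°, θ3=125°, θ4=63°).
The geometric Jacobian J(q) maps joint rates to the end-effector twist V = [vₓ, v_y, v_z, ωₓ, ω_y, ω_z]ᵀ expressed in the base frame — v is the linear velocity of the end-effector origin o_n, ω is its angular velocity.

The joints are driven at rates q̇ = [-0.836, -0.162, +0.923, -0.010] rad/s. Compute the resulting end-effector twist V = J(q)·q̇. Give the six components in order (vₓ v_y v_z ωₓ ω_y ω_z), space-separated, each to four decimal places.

o_n = [-1.0924, -0.5702, 0.8020]
J₁: ẑ×o_n = [0.5702, -1.0924, 0.0000], ω = ẑ
J2: z=[0.0000, 0.0000, 1.0000] o=[-0.1632, -0.1322, 0.3600] → [0.4380, -0.9292, 0.0000, 0.0000, 0.0000, 1.0000]
J3: z=[-0.8829, -0.4695, 0.0000] o=[-0.0411, -0.3617, 0.3600] → [-0.2075, 0.3903, -0.3095, -0.8829, -0.4695, 0.0000]
J4: z=[0.3846, -0.7233, 0.5736] o=[-0.3925, -0.4251, 0.5156] → [-0.1239, -0.5116, -0.5620, 0.3846, -0.7233, 0.5736]
V = J·q̇ = [-0.7379, 1.4291, -0.2800, -0.8188, -0.4261, -1.0037]

-0.7379 1.4291 -0.2800 -0.8188 -0.4261 -1.0037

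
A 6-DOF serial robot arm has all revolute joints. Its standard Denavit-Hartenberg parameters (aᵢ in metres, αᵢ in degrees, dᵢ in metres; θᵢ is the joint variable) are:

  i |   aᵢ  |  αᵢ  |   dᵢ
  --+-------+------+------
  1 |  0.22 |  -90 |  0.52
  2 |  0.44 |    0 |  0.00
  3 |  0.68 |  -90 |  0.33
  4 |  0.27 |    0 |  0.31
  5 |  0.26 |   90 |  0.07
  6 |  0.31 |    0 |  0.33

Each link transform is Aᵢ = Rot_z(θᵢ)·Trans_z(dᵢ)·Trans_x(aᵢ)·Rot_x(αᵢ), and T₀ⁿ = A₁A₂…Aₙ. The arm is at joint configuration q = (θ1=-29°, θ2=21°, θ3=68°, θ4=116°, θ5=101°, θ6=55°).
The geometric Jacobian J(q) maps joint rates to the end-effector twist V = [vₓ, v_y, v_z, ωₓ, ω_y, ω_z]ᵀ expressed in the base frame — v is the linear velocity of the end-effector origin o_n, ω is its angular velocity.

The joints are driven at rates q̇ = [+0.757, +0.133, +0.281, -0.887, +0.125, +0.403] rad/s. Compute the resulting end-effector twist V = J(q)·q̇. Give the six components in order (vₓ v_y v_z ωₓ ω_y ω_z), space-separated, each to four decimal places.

-0.4274 -0.4336 -0.0906 0.7073 -0.2867 1.0128

o_n = [0.0398, 0.0777, 0.3379]
J₁: ẑ×o_n = [-0.0777, 0.0398, 0.0000], ω = ẑ
J2: z=[0.4848, 0.8746, 0.0000] o=[0.1924, -0.1067, 0.5200] → [-0.1593, 0.0883, 0.2228, 0.4848, 0.8746, 0.0000]
J3: z=[0.4848, 0.8746, 0.0000] o=[0.5517, -0.3058, 0.3623] → [-0.0214, 0.0119, 0.6336, 0.4848, 0.8746, 0.0000]
J4: z=[-0.8745, 0.4847, -0.0175] o=[0.7221, -0.0229, -0.3176] → [0.3195, 0.5851, 0.2427, -0.8745, 0.4847, -0.0175]
J5: z=[-0.8745, 0.4847, -0.0175] o=[0.3315, -0.0839, -0.2046] → [0.2658, 0.4795, 0.0001, -0.8745, 0.4847, -0.0175]
J6: z=[-0.3964, -0.6934, 0.6017] o=[0.3430, 0.0886, 0.0017] → [-0.2265, -0.0492, -0.2059, -0.3964, -0.6934, 0.6017]
V = J·q̇ = [-0.4274, -0.4336, -0.0906, 0.7073, -0.2867, 1.0128]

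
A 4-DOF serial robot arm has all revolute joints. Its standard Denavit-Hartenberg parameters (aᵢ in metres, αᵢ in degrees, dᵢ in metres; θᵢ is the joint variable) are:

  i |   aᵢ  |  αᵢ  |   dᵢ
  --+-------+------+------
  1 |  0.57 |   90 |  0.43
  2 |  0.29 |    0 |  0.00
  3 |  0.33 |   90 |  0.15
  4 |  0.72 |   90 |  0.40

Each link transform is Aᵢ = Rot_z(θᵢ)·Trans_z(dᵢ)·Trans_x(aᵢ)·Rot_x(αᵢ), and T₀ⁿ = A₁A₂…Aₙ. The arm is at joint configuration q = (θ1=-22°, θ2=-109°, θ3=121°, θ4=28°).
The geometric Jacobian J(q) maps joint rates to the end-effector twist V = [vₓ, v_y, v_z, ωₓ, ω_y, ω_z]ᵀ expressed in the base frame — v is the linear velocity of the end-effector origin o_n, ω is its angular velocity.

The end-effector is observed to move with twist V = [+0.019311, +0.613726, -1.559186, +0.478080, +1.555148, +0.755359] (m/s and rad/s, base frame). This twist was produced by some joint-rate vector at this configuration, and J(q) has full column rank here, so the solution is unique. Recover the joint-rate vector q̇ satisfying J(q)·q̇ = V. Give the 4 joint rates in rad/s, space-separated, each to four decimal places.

0.1000 -0.6330 -0.9880 -0.6700

o_n = [1.2111, -1.0157, -0.0347]
J₁: ẑ×o_n = [1.0157, 1.2111, -0.0000], ω = ẑ
J2: z=[-0.3746, -0.9272, 0.0000] o=[0.5285, -0.2135, 0.4300] → [0.4308, -0.1741, 0.9334, -0.3746, -0.9272, 0.0000]
J3: z=[-0.3746, -0.9272, 0.0000] o=[0.4410, -0.1782, 0.1558] → [0.1766, -0.0714, 1.0278, -0.3746, -0.9272, 0.0000]
J4: z=[0.1928, -0.0779, -0.9781] o=[0.6840, -0.4382, 0.2244] → [-0.5447, -0.4656, -0.0703, 0.1928, -0.0779, -0.9781]
q̇ = J⁺·V = [0.1000, -0.6330, -0.9880, -0.6700]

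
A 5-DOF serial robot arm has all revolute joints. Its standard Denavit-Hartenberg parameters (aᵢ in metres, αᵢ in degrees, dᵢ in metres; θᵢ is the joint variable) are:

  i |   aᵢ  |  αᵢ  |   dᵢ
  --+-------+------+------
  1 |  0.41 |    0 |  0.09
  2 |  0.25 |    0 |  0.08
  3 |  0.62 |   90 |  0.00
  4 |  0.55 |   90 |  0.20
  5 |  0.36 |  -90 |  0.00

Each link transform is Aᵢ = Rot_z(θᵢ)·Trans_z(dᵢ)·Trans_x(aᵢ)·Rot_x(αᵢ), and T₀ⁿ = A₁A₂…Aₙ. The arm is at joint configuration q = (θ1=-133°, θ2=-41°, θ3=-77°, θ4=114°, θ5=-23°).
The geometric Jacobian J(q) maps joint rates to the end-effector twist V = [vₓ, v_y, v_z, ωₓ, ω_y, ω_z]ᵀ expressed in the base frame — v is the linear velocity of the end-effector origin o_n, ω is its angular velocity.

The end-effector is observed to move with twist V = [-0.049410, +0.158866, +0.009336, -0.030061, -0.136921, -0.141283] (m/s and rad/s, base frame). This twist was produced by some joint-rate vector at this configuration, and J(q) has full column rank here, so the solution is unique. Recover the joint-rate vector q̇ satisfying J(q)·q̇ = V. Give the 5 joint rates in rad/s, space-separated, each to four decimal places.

o_n = [-0.5573, -0.0594, 0.9752]
J₁: ẑ×o_n = [0.0594, -0.5573, 0.0000], ω = ẑ
J2: z=[0.0000, 0.0000, 1.0000] o=[-0.2796, -0.2999, 0.0900] → [-0.2404, -0.2777, 0.0000, 0.0000, 0.0000, 1.0000]
J3: z=[0.0000, 0.0000, 1.0000] o=[-0.5282, -0.3260, 0.1700] → [-0.2666, -0.0290, 0.0000, 0.0000, 0.0000, 1.0000]
J4: z=[0.9455, 0.3256, 0.0000] o=[-0.7301, 0.2602, 0.1700] → [0.2621, -0.7613, -0.3585, 0.9455, 0.3256, 0.0000]
J5: z=[-0.2974, 0.8638, 0.4067] o=[-0.4682, 0.1138, 0.6725] → [0.3320, 0.0538, 0.1285, -0.2974, 0.8638, 0.4067]
q̇ = J⁺·V = [0.0040, -0.4420, 0.3500, -0.0730, -0.1310]

0.0040 -0.4420 0.3500 -0.0730 -0.1310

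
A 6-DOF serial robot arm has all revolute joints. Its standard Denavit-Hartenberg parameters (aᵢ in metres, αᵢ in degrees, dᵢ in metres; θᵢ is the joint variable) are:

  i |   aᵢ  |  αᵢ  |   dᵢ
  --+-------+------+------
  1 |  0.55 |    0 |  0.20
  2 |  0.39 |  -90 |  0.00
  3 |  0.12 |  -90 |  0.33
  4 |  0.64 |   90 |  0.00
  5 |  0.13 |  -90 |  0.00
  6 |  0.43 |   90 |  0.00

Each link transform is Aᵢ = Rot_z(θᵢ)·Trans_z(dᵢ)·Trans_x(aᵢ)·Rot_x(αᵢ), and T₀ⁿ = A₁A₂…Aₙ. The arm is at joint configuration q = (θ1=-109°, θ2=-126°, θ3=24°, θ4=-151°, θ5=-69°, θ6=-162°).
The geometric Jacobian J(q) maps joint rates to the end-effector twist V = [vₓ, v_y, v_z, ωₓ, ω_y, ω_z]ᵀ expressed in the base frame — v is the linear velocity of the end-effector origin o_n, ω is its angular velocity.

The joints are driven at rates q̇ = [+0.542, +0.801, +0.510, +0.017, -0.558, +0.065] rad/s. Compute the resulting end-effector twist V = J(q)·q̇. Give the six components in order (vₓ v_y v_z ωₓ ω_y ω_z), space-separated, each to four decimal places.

0.8118 -0.7284 0.2616 -0.9462 -0.4400 1.2177

o_n = [-0.5132, -0.8720, 0.1316]
J₁: ẑ×o_n = [0.8720, -0.5132, 0.0000], ω = ẑ
J2: z=[0.0000, 0.0000, 1.0000] o=[-0.1791, -0.5200, 0.2000] → [0.3520, -0.3342, 0.0000, 0.0000, 0.0000, 1.0000]
J3: z=[-0.8192, -0.5736, 0.0000] o=[-0.4028, -0.2006, 0.2000] → [0.0392, -0.0560, 0.4866, -0.8192, -0.5736, 0.0000]
J4: z=[0.2333, -0.3332, -0.9135] o=[-0.7360, -0.3000, 0.1512] → [-0.5160, -0.1989, -0.0592, 0.2333, -0.3332, -0.9135]
J5: z=[0.9705, 0.1389, 0.1972] o=[-0.6968, -0.8969, 0.3789] → [-0.0392, 0.2762, -0.0013, 0.9705, 0.1389, 0.1972]
J6: z=[0.1407, -0.9900, 0.0047] o=[-0.7223, -0.8999, 0.5063] → [0.3709, 0.0537, 0.2109, 0.1407, -0.9900, 0.0047]
V = J·q̇ = [0.8118, -0.7284, 0.2616, -0.9462, -0.4400, 1.2177]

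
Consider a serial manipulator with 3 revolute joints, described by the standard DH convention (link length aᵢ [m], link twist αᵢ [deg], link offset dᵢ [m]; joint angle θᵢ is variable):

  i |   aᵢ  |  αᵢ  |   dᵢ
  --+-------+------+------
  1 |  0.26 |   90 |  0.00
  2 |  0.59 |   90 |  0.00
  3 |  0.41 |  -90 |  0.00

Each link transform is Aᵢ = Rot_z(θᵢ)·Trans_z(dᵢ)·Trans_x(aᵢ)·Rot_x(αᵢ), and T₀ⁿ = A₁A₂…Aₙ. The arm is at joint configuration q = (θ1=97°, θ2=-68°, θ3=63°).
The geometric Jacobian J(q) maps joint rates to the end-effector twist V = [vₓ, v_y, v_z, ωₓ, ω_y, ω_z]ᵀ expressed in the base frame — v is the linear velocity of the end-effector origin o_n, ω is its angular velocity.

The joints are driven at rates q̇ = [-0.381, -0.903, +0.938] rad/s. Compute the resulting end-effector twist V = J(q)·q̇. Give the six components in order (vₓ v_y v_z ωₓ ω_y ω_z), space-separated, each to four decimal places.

o_n = [0.2955, 0.5912, -0.7196]
J₁: ẑ×o_n = [-0.5912, 0.2955, 0.0000], ω = ẑ
J2: z=[0.9925, 0.1219, 0.0000] o=[-0.0317, 0.2581, 0.0000] → [-0.0877, 0.7143, 0.2907, 0.9925, 0.1219, 0.0000]
J3: z=[0.1130, -0.9203, -0.3746] o=[-0.0586, 0.4774, -0.5470] → [0.2014, -0.1131, 0.3387, 0.1130, -0.9203, -0.3746]
V = J·q̇ = [0.4934, -0.8637, 0.0552, -0.7903, -0.9733, -0.7324]

0.4934 -0.8637 0.0552 -0.7903 -0.9733 -0.7324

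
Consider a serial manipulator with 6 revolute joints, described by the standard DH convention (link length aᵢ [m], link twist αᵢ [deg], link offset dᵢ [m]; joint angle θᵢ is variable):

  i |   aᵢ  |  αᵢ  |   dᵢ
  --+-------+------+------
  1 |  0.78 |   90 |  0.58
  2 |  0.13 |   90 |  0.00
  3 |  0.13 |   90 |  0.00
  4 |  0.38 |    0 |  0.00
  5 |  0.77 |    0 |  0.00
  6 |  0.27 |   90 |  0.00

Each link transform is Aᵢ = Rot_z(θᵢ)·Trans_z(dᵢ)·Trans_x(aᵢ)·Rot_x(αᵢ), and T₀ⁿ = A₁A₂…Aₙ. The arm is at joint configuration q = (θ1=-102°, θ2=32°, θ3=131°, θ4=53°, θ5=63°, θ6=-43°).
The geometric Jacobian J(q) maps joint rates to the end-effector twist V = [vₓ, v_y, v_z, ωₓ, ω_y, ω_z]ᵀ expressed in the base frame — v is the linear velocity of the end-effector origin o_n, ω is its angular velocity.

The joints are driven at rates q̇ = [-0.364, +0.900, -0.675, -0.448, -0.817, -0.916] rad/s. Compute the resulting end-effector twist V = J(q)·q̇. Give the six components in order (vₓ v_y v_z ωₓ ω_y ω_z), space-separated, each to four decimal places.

-1.7699 0.2262 -0.0026 0.8839 1.6049 -0.6638

o_n = [-0.3855, -1.4505, -0.4492]
J₁: ẑ×o_n = [1.4505, -0.3855, 0.0000], ω = ẑ
J2: z=[-0.9781, 0.2079, 0.0000] o=[-0.1622, -0.7630, 0.5800] → [-0.2140, -1.0067, 0.7190, -0.9781, 0.2079, 0.0000]
J3: z=[-0.1102, -0.5183, -0.8480] o=[-0.1851, -0.8708, 0.6489] → [0.0775, 0.0490, -0.0400, -0.1102, -0.5183, -0.8480]
J4: z=[-0.7748, -0.4896, 0.3999] o=[-0.2660, -0.7796, 0.6037] → [0.7838, -0.8635, 0.4612, -0.7748, -0.4896, 0.3999]
J5: z=[-0.7748, -0.4896, 0.3999] o=[-0.4418, -0.7766, 0.2668] → [0.6201, -0.5322, 0.5497, -0.7748, -0.4896, 0.3999]
J6: z=[-0.7748, -0.4896, 0.3999] o=[-0.3079, -1.3720, -0.2027] → [0.1520, -0.2219, 0.0228, -0.7748, -0.4896, 0.3999]
V = J·q̇ = [-1.7699, 0.2262, -0.0026, 0.8839, 1.6049, -0.6638]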